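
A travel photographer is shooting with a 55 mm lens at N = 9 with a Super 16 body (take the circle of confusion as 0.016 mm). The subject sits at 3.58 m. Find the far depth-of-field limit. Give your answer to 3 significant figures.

Hyperfocal distance H = f²/(N·c) + f = 55²/(9 × 0.016) + 55 = 3025/0.144 + 55 ≈ 21061.9 mm ≈ 21.06 m.
Far limit Df = s·(H − f)/(H − s) = 3580 × (21061.9 − 55) / (21061.9 − 3580) = 3580 × 21006.9 / 17481.9 ≈ 4301.9 mm ≈ 4.30 m.

4.30 m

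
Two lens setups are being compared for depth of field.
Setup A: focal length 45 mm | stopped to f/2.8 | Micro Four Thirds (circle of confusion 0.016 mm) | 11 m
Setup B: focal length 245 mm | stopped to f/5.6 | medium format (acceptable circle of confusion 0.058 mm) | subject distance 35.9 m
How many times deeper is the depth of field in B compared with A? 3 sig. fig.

2.54

Setup A: H = 45²/(2.8×0.016) + 45 ≈ 45245.9 mm; DoF = Df − Dn = 14518.8 − 8854.1 ≈ 5664.7 mm.
Setup B: H = 245²/(5.6×0.058) + 245 ≈ 185051.0 mm; DoF = Df − Dn = 44482 − 30094 ≈ 14388 mm.
Ratio = 14388 / 5664.7 ≈ 2.54.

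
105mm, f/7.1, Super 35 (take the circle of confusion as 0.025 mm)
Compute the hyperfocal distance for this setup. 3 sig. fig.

Hyperfocal distance H = f²/(N·c) + f = 105²/(7.1 × 0.025) + 105 = 11025/0.1775 + 105 ≈ 62217.7 mm ≈ 62.2 m.

62.2 m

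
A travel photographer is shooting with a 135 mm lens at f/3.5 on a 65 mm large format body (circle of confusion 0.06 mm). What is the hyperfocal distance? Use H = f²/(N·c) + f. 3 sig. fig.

Hyperfocal distance H = f²/(N·c) + f = 135²/(3.5 × 0.06) + 135 = 18225/0.21 + 135 ≈ 86920.7 mm ≈ 86.9 m.

86.9 m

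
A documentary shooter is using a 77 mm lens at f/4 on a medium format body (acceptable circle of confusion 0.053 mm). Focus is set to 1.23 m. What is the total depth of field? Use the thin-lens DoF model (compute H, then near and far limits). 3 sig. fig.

Hyperfocal distance H = f²/(N·c) + f = 77²/(4 × 0.053) + 77 = 5929/0.212 + 77 ≈ 28044.0 mm ≈ 28.04 m.
Near limit Dn = s·(H − f)/(H + s − 2f) = 1230 × (28044.0 − 77) / (28044.0 + 1230 − 2 × 77) = 1230 × 27967.0 / 29120.0 ≈ 1181.30 mm.
Far limit Df = s·(H − f)/(H − s) = 1230 × (28044.0 − 77) / (28044.0 − 1230) = 1230 × 27967.0 / 26814.0 ≈ 1282.89 mm.
Depth of field = Df − Dn = 1282.89 − 1181.30 ≈ 101.59 mm.

102 mm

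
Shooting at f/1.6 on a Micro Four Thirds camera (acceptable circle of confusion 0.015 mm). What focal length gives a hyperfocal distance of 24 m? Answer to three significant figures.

From H = f²/(N·c) + f, with f ≪ H: f ≈ √(H·N·c) = √(24000 × 1.6 × 0.015) = √576.00 ≈ 24.00 mm.
The +f correction barely moves this — solving exactly, f² + N·c·f − N·c·H = 0 ⇒ f = (−N·c + √((N·c)² + 4·N·c·H))/2 = (−0.024 + √2304.0)/2 ≈ 23.988 mm, so f ≈ 24.0 mm.

24.0 mm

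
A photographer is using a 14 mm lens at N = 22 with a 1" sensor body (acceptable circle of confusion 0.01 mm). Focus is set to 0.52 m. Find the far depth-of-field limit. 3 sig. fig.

Hyperfocal distance H = f²/(N·c) + f = 14²/(22 × 0.01) + 14 = 196/0.22 + 14 ≈ 904.9 mm ≈ 0.905 m.
Far limit Df = s·(H − f)/(H − s) = 520 × (904.9 − 14) / (904.9 − 520) = 520 × 890.9 / 384.9 ≈ 1203.6 mm ≈ 1.20 m.

1.20 m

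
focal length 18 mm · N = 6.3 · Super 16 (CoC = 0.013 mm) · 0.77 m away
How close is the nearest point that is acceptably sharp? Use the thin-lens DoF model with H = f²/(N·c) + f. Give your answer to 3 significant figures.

0.647 m

Hyperfocal distance H = f²/(N·c) + f = 18²/(6.3 × 0.013) + 18 = 324/0.0819 + 18 ≈ 3974.0 mm ≈ 3.974 m.
Near limit Dn = s·(H − f)/(H + s − 2f) = 770 × (3974.0 − 18) / (3974.0 + 770 − 2 × 18) = 770 × 3956.0 / 4708.0 ≈ 647.01 mm ≈ 0.647 m.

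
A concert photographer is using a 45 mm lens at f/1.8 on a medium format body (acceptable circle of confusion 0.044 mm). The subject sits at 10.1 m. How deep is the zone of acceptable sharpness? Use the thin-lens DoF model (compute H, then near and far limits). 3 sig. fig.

Hyperfocal distance H = f²/(N·c) + f = 45²/(1.8 × 0.044) + 45 = 2025/0.0792 + 45 ≈ 25613.2 mm ≈ 25.61 m.
Near limit Dn = s·(H − f)/(H + s − 2f) = 10100 × (25613.2 − 45) / (25613.2 + 10100 − 2 × 45) = 10100 × 25568.2 / 35623.2 ≈ 7249.2 mm.
Far limit Df = s·(H − f)/(H − s) = 10100 × (25613.2 − 45) / (25613.2 − 10100) = 10100 × 25568.2 / 15513.2 ≈ 16646.4 mm.
Depth of field = Df − Dn = 16646.4 − 7249.2 ≈ 9397.2 mm ≈ 9.40 m.

9.40 m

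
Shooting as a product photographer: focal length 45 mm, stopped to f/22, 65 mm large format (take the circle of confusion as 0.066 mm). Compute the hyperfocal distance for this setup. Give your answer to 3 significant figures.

1.44 m

Hyperfocal distance H = f²/(N·c) + f = 45²/(22 × 0.066) + 45 = 2025/1.452 + 45 ≈ 1439.6 mm ≈ 1.44 m.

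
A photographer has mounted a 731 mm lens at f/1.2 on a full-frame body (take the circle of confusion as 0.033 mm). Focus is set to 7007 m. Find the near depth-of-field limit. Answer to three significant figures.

4610 m

Hyperfocal distance H = f²/(N·c) + f = 731²/(1.2 × 0.033) + 731 = 534361/0.0396 + 731 ≈ 13494695.6 mm ≈ 13495 m.
Near limit Dn = s·(H − f)/(H + s − 2f) = 7007000 × (13494695.6 − 731) / (13494695.6 + 7007000 − 2 × 731) = 7007000 × 13493964.6 / 20500233.6 ≈ 4612250 mm ≈ 4610 m.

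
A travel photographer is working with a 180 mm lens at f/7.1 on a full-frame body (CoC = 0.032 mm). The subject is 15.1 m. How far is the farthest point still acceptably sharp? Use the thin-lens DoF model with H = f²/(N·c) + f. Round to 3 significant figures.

16.9 m

Hyperfocal distance H = f²/(N·c) + f = 180²/(7.1 × 0.032) + 180 = 32400/0.2272 + 180 ≈ 142785.6 mm ≈ 142.8 m.
Far limit Df = s·(H − f)/(H − s) = 15100 × (142785.6 − 180) / (142785.6 − 15100) = 15100 × 142605.6 / 127685.6 ≈ 16864 mm ≈ 16.9 m.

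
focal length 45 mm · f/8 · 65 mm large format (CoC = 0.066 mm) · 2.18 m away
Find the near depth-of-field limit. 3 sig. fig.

Hyperfocal distance H = f²/(N·c) + f = 45²/(8 × 0.066) + 45 = 2025/0.528 + 45 ≈ 3880.2 mm ≈ 3.880 m.
Near limit Dn = s·(H − f)/(H + s − 2f) = 2180 × (3880.2 − 45) / (3880.2 + 2180 − 2 × 45) = 2180 × 3835.2 / 5970.2 ≈ 1400.4 mm ≈ 1.40 m.

1.40 m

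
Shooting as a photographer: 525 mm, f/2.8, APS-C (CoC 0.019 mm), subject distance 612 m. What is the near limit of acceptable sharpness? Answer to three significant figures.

547 m

Hyperfocal distance H = f²/(N·c) + f = 525²/(2.8 × 0.019) + 525 = 275625/0.0532 + 525 ≈ 5181446.1 mm ≈ 5181 m.
Near limit Dn = s·(H − f)/(H + s − 2f) = 612000 × (5181446.1 − 525) / (5181446.1 + 612000 − 2 × 525) = 612000 × 5180921.1 / 5792396.1 ≈ 547394 mm ≈ 547 m.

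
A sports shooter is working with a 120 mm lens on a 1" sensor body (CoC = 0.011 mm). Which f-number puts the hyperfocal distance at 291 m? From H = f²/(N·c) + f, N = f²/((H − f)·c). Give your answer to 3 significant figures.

Rearrange H = f²/(N·c) + f for N: N = f² / ((H − f)·c).
N = 120² / ((291000 − 120) × 0.011) = 14400 / 3200 ≈ 4.50.

f/4.50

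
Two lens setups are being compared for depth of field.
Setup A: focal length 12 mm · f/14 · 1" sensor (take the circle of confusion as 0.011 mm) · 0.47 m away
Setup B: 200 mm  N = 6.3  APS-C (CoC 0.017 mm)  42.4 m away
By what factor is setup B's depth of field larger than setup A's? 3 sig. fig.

16.0

Setup A: H = 12²/(14×0.011) + 12 ≈ 947.1 mm; DoF = Df − Dn = 921.22 − 315.48 ≈ 605.74 mm.
Setup B: H = 200²/(6.3×0.017) + 200 ≈ 373682.7 mm; DoF = Df − Dn = 47801.1 − 38095.6 ≈ 9705.5 mm.
Ratio = 9705.5 / 605.74 ≈ 16.0.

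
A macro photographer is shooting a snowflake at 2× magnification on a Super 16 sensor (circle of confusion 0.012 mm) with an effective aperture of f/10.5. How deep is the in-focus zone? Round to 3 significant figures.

At magnification m, DoF ≈ 2·N_eff·c/m² = 2 × 10.5 × 0.012 / 2² = 0.252 / 4 ≈ 0.063 mm.

0.0630 mm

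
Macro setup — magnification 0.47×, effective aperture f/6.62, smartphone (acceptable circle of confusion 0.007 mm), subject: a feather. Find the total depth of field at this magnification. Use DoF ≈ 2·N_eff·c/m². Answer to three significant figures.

0.420 mm

At magnification m, DoF ≈ 2·N_eff·c/m² = 2 × 6.62 × 0.007 / 0.47² = 0.09268 / 0.2209 ≈ 0.42 mm.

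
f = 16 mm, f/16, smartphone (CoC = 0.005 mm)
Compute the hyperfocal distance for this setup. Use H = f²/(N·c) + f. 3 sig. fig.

Hyperfocal distance H = f²/(N·c) + f = 16²/(16 × 0.005) + 16 = 256/0.08 + 16 ≈ 3216.0 mm ≈ 3.22 m.

3.22 m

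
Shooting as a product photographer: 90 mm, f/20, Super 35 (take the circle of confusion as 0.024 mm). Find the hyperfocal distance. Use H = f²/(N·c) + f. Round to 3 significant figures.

Hyperfocal distance H = f²/(N·c) + f = 90²/(20 × 0.024) + 90 = 8100/0.48 + 90 ≈ 16965.0 mm ≈ 17.0 m.

17.0 m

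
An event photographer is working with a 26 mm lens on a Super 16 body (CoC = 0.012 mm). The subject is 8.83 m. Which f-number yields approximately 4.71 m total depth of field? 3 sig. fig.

Write h = H − f = f²/(N·c). The thin-lens limits are Dn = s·h/(h + (s−f)) and Df = s·h/(h − (s−f)), so DoF = Df − Dn = 2·s·(s−f)·h / (h² − (s−f)²).
That is a quadratic in h: DoF·h² − 2·s·(s−f)·h − DoF·(s−f)² = 0 ⇒ h = (s−f)·(s + √(s² + DoF²)) / DoF = 8804 × (8830 + √(8830² + 4710²)) / 4710 = 8804 × (8830 + 10007.6) / 4710 ≈ 35212 mm.
Then N = f²/(c·h) = 26² / (0.012 × 35212) = 676 / 422.54 ≈ 1.60.

f/1.60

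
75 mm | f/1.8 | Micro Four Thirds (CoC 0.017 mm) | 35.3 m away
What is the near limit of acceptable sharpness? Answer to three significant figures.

Hyperfocal distance H = f²/(N·c) + f = 75²/(1.8 × 0.017) + 75 = 5625/0.0306 + 75 ≈ 183898.5 mm ≈ 183.9 m.
Near limit Dn = s·(H − f)/(H + s − 2f) = 35300 × (183898.5 − 75) / (183898.5 + 35300 − 2 × 75) = 35300 × 183823.5 / 219048.5 ≈ 29623 mm ≈ 29.6 m.

29.6 m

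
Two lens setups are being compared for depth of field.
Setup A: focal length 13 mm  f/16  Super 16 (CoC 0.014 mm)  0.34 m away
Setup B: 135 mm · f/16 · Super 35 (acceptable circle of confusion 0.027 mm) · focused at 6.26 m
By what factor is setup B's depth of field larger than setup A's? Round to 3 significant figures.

5.12

Setup A: H = 13²/(16×0.014) + 13 ≈ 767.5 mm; DoF = Df − Dn = 600.09 − 237.19 ≈ 362.90 mm.
Setup B: H = 135²/(16×0.027) + 135 ≈ 42322.5 mm; DoF = Df − Dn = 7323.2 − 5466.4 ≈ 1856.8 mm.
Ratio = 1856.8 / 362.90 ≈ 5.12.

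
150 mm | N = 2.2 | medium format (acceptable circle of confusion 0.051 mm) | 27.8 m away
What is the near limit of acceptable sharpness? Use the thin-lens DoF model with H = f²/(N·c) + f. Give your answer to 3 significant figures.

24.4 m

Hyperfocal distance H = f²/(N·c) + f = 150²/(2.2 × 0.051) + 150 = 22500/0.1122 + 150 ≈ 200684.8 mm ≈ 200.7 m.
Near limit Dn = s·(H − f)/(H + s − 2f) = 27800 × (200684.8 − 150) / (200684.8 + 27800 − 2 × 150) = 27800 × 200534.8 / 228184.8 ≈ 24431 mm ≈ 24.4 m.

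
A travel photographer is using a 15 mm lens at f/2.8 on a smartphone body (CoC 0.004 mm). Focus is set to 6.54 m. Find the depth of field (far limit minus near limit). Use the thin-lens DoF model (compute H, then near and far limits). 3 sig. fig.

Hyperfocal distance H = f²/(N·c) + f = 15²/(2.8 × 0.004) + 15 = 225/0.0112 + 15 ≈ 20104.3 mm ≈ 20.10 m.
Near limit Dn = s·(H − f)/(H + s − 2f) = 6540 × (20104.3 − 15) / (20104.3 + 6540 − 2 × 15) = 6540 × 20089.3 / 26614.3 ≈ 4936.6 mm.
Far limit Df = s·(H − f)/(H − s) = 6540 × (20104.3 − 15) / (20104.3 − 6540) = 6540 × 20089.3 / 13564.3 ≈ 9686.0 mm.
Depth of field = Df − Dn = 9686.0 − 4936.6 ≈ 4749.4 mm ≈ 4.75 m.

4.75 m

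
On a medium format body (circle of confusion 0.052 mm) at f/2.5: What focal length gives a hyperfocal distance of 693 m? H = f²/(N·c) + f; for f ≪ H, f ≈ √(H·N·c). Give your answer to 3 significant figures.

From H = f²/(N·c) + f, with f ≪ H: f ≈ √(H·N·c) = √(693000 × 2.5 × 0.052) = √90090 ≈ 300.1 mm.
The +f correction barely moves this — solving exactly, f² + N·c·f − N·c·H = 0 ⇒ f = (−N·c + √((N·c)² + 4·N·c·H))/2 = (−0.13 + √360360)/2 ≈ 300.08 mm, so f ≈ 300 mm.

300 mm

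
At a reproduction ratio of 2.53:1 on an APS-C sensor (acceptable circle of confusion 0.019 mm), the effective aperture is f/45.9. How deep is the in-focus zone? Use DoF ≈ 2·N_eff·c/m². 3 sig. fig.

At magnification m, DoF ≈ 2·N_eff·c/m² = 2 × 45.9 × 0.019 / 2.53² = 1.744 / 6.401 ≈ 0.272 mm.

0.272 mm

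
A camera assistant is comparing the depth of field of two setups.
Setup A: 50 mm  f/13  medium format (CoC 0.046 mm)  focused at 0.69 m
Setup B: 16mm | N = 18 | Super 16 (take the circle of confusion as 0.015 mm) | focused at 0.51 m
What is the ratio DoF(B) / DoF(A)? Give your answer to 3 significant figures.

3.37

Setup A: H = 50²/(13×0.046) + 50 ≈ 4230.6 mm; DoF = Df − Dn = 814.72 − 598.39 ≈ 216.33 mm.
Setup B: H = 16²/(18×0.015) + 16 ≈ 964.1 mm; DoF = Df − Dn = 1064.75 − 335.30 ≈ 729.45 mm.
Ratio = 729.45 / 216.33 ≈ 3.37.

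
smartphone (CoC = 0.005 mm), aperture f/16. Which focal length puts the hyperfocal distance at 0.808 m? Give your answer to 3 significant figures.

8.00 mm

From H = f²/(N·c) + f, with f ≪ H: f ≈ √(H·N·c) = √(808 × 16 × 0.005) = √64.640 ≈ 8.040 mm.
Exact: f² + N·c·f − N·c·H = 0 ⇒ f = (−N·c + √((N·c)² + 4·N·c·H))/2 = (−0.08 + √258.57)/2 ≈ 8.0000 mm ≈ 8.00 mm.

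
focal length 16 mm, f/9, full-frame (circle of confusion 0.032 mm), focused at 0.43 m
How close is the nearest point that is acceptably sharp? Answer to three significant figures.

Hyperfocal distance H = f²/(N·c) + f = 16²/(9 × 0.032) + 16 = 256/0.288 + 16 ≈ 904.9 mm ≈ 0.905 m.
Near limit Dn = s·(H − f)/(H + s − 2f) = 430 × (904.9 − 16) / (904.9 + 430 − 2 × 16) = 430 × 888.9 / 1302.9 ≈ 293.37 mm.

293 mm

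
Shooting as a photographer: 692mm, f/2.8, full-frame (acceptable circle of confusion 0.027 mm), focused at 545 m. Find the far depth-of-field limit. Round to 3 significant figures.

596 m

Hyperfocal distance H = f²/(N·c) + f = 692²/(2.8 × 0.027) + 692 = 478864/0.0756 + 692 ≈ 6334871.9 mm ≈ 6335 m.
Far limit Df = s·(H − f)/(H − s) = 545000 × (6334871.9 − 692) / (6334871.9 − 545000) = 545000 × 6334179.9 / 5789871.9 ≈ 596236 mm ≈ 596 m.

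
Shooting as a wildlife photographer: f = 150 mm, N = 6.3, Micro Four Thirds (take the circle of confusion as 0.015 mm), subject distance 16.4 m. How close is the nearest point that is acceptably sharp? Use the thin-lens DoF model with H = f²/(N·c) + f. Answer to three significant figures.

15.4 m

Hyperfocal distance H = f²/(N·c) + f = 150²/(6.3 × 0.015) + 150 = 22500/0.0945 + 150 ≈ 238245.2 mm ≈ 238.2 m.
Near limit Dn = s·(H − f)/(H + s − 2f) = 16400 × (238245.2 − 150) / (238245.2 + 16400 − 2 × 150) = 16400 × 238095.2 / 254345.2 ≈ 15352 mm ≈ 15.4 m.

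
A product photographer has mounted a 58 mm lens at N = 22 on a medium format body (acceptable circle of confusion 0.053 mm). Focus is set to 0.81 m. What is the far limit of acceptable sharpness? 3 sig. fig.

Hyperfocal distance H = f²/(N·c) + f = 58²/(22 × 0.053) + 58 = 3364/1.166 + 58 ≈ 2943.1 mm ≈ 2.943 m.
Far limit Df = s·(H − f)/(H − s) = 810 × (2943.1 − 58) / (2943.1 − 810) = 810 × 2885.1 / 2133.1 ≈ 1095.6 mm ≈ 1.10 m.

1.10 m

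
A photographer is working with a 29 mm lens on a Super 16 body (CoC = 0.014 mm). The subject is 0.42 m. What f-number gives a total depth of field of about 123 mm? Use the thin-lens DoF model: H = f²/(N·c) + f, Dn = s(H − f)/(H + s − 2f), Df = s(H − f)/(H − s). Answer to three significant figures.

Write h = H − f = f²/(N·c). The thin-lens limits are Dn = s·h/(h + (s−f)) and Df = s·h/(h − (s−f)), so DoF = Df − Dn = 2·s·(s−f)·h / (h² − (s−f)²).
That is a quadratic in h: DoF·h² − 2·s·(s−f)·h − DoF·(s−f)² = 0 ⇒ h = (s−f)·(s + √(s² + DoF²)) / DoF = 391 × (420 + √(420² + 123²)) / 123 = 391 × (420 + 437.640) / 123 ≈ 2726.3 mm.
Then N = f²/(c·h) = 29² / (0.014 × 2726.3) = 841 / 38.168 ≈ 22.

f/22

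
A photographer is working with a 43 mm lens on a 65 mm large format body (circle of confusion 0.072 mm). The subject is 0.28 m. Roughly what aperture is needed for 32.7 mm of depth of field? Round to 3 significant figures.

f/6.31

Write h = H − f = f²/(N·c). The thin-lens limits are Dn = s·h/(h + (s−f)) and Df = s·h/(h − (s−f)), so DoF = Df − Dn = 2·s·(s−f)·h / (h² − (s−f)²).
That is a quadratic in h: DoF·h² − 2·s·(s−f)·h − DoF·(s−f)² = 0 ⇒ h = (s−f)·(s + √(s² + DoF²)) / DoF = 237 × (280 + √(280² + 32.7²)) / 32.7 = 237 × (280 + 281.903) / 32.7 ≈ 4072.5 mm.
Then N = f²/(c·h) = 43² / (0.072 × 4072.5) = 1849 / 293.22 ≈ 6.31.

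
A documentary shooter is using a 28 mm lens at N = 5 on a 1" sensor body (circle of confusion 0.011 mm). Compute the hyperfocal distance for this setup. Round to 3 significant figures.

14.3 m

Hyperfocal distance H = f²/(N·c) + f = 28²/(5 × 0.011) + 28 = 784/0.055 + 28 ≈ 14282.5 mm ≈ 14.3 m.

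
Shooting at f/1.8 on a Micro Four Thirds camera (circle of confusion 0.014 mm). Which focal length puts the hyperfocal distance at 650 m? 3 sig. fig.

128 mm

From H = f²/(N·c) + f, with f ≪ H: f ≈ √(H·N·c) = √(650000 × 1.8 × 0.014) = √16380 ≈ 128.0 mm.
The +f correction barely moves this — solving exactly, f² + N·c·f − N·c·H = 0 ⇒ f = (−N·c + √((N·c)² + 4·N·c·H))/2 = (−0.0252 + √65520)/2 ≈ 127.97 mm, so f ≈ 128 mm.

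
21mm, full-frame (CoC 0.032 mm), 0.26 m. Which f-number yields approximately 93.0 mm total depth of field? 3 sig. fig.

Write h = H − f = f²/(N·c). The thin-lens limits are Dn = s·h/(h + (s−f)) and Df = s·h/(h − (s−f)), so DoF = Df − Dn = 2·s·(s−f)·h / (h² − (s−f)²).
That is a quadratic in h: DoF·h² − 2·s·(s−f)·h − DoF·(s−f)² = 0 ⇒ h = (s−f)·(s + √(s² + DoF²)) / DoF = 239 × (260 + √(260² + 93²)) / 93 = 239 × (260 + 276.132) / 93 ≈ 1377.8 mm.
Then N = f²/(c·h) = 21² / (0.032 × 1377.8) = 441 / 44.090 ≈ 10.

f/10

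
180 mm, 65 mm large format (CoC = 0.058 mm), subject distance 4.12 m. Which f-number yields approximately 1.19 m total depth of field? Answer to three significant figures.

Write h = H − f = f²/(N·c). The thin-lens limits are Dn = s·h/(h + (s−f)) and Df = s·h/(h − (s−f)), so DoF = Df − Dn = 2·s·(s−f)·h / (h² − (s−f)²).
That is a quadratic in h: DoF·h² − 2·s·(s−f)·h − DoF·(s−f)² = 0 ⇒ h = (s−f)·(s + √(s² + DoF²)) / DoF = 3940 × (4120 + √(4120² + 1190²)) / 1190 = 3940 × (4120 + 4288.41) / 1190 ≈ 27840 mm.
Then N = f²/(c·h) = 180² / (0.058 × 27840) = 32400 / 1614.7 ≈ 20.1.

f/20.1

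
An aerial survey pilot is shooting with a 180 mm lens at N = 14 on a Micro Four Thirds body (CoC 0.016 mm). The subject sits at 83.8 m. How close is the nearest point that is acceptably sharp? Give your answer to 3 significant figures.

53.1 m

Hyperfocal distance H = f²/(N·c) + f = 180²/(14 × 0.016) + 180 = 32400/0.224 + 180 ≈ 144822.9 mm ≈ 144.8 m.
Near limit Dn = s·(H − f)/(H + s − 2f) = 83800 × (144822.9 − 180) / (144822.9 + 83800 − 2 × 180) = 83800 × 144642.9 / 228262.9 ≈ 53101 mm ≈ 53.1 m.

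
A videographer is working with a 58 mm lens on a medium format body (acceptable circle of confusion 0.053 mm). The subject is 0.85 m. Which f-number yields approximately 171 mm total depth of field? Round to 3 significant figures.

f/7.98

Write h = H − f = f²/(N·c). The thin-lens limits are Dn = s·h/(h + (s−f)) and Df = s·h/(h − (s−f)), so DoF = Df − Dn = 2·s·(s−f)·h / (h² − (s−f)²).
That is a quadratic in h: DoF·h² − 2·s·(s−f)·h − DoF·(s−f)² = 0 ⇒ h = (s−f)·(s + √(s² + DoF²)) / DoF = 792 × (850 + √(850² + 171²)) / 171 = 792 × (850 + 867.030) / 171 ≈ 7952.6 mm.
Then N = f²/(c·h) = 58² / (0.053 × 7952.6) = 3364 / 421.49 ≈ 7.98.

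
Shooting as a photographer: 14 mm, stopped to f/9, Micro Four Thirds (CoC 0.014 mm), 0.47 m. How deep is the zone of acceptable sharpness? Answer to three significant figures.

301 mm

Hyperfocal distance H = f²/(N·c) + f = 14²/(9 × 0.014) + 14 = 196/0.126 + 14 ≈ 1569.6 mm ≈ 1.570 m.
Near limit Dn = s·(H − f)/(H + s − 2f) = 470 × (1569.6 − 14) / (1569.6 + 470 − 2 × 14) = 470 × 1555.6 / 2011.6 ≈ 363.46 mm.
Far limit Df = s·(H − f)/(H − s) = 470 × (1569.6 − 14) / (1569.6 − 470) = 470 × 1555.6 / 1099.6 ≈ 664.92 mm.
Depth of field = Df − Dn = 664.92 − 363.46 ≈ 301.46 mm.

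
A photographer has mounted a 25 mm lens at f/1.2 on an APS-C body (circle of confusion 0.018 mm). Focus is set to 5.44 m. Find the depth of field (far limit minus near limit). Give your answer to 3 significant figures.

Hyperfocal distance H = f²/(N·c) + f = 25²/(1.2 × 0.018) + 25 = 625/0.0216 + 25 ≈ 28960.2 mm ≈ 28.96 m.
Near limit Dn = s·(H − f)/(H + s − 2f) = 5440 × (28960.2 − 25) / (28960.2 + 5440 − 2 × 25) = 5440 × 28935.2 / 34350.2 ≈ 4582.4 mm.
Far limit Df = s·(H − f)/(H − s) = 5440 × (28960.2 − 25) / (28960.2 − 5440) = 5440 × 28935.2 / 23520.2 ≈ 6692.4 mm.
Depth of field = Df − Dn = 6692.4 − 4582.4 ≈ 2110.0 mm ≈ 2.11 m.

2.11 m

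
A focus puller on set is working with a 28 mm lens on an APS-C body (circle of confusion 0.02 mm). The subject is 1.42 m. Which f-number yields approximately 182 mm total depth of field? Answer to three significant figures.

Write h = H − f = f²/(N·c). The thin-lens limits are Dn = s·h/(h + (s−f)) and Df = s·h/(h − (s−f)), so DoF = Df − Dn = 2·s·(s−f)·h / (h² − (s−f)²).
That is a quadratic in h: DoF·h² − 2·s·(s−f)·h − DoF·(s−f)² = 0 ⇒ h = (s−f)·(s + √(s² + DoF²)) / DoF = 1392 × (1420 + √(1420² + 182²)) / 182 = 1392 × (1420 + 1431.62) / 182 ≈ 21810 mm.
Then N = f²/(c·h) = 28² / (0.02 × 21810) = 784 / 436.20 ≈ 1.80.

f/1.80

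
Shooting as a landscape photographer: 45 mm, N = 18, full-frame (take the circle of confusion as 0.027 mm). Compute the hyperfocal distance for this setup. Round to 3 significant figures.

Hyperfocal distance H = f²/(N·c) + f = 45²/(18 × 0.027) + 45 = 2025/0.486 + 45 ≈ 4211.7 mm ≈ 4.21 m.

4.21 m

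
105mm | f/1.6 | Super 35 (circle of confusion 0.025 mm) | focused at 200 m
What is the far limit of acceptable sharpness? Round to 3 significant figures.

728 m

Hyperfocal distance H = f²/(N·c) + f = 105²/(1.6 × 0.025) + 105 = 11025/0.04 + 105 ≈ 275730.0 mm ≈ 275.7 m.
Far limit Df = s·(H − f)/(H − s) = 200000 × (275730.0 − 105) / (275730.0 − 200000) = 200000 × 275625.0 / 75730.0 ≈ 727915 mm ≈ 728 m.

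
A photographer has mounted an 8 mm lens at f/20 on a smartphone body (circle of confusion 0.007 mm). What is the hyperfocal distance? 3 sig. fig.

465 mm

Hyperfocal distance H = f²/(N·c) + f = 8²/(20 × 0.007) + 8 = 64/0.14 + 8 ≈ 465.1 mm ≈ 0.465 m.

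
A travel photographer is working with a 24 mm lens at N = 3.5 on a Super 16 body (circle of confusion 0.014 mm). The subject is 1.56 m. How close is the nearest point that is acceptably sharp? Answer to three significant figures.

1.38 m

Hyperfocal distance H = f²/(N·c) + f = 24²/(3.5 × 0.014) + 24 = 576/0.049 + 24 ≈ 11779.1 mm ≈ 11.78 m.
Near limit Dn = s·(H − f)/(H + s − 2f) = 1560 × (11779.1 − 24) / (11779.1 + 1560 − 2 × 24) = 1560 × 11755.1 / 13291.1 ≈ 1379.7 mm ≈ 1.38 m.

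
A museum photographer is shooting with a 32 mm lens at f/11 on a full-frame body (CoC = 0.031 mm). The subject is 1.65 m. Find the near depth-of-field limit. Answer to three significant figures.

1.07 m

Hyperfocal distance H = f²/(N·c) + f = 32²/(11 × 0.031) + 32 = 1024/0.341 + 32 ≈ 3034.9 mm ≈ 3.035 m.
Near limit Dn = s·(H − f)/(H + s − 2f) = 1650 × (3034.9 − 32) / (3034.9 + 1650 − 2 × 32) = 1650 × 3002.9 / 4620.9 ≈ 1072.3 mm ≈ 1.07 m.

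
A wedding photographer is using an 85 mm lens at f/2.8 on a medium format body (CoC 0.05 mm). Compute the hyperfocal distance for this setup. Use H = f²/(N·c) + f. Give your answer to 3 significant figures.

51.7 m

Hyperfocal distance H = f²/(N·c) + f = 85²/(2.8 × 0.05) + 85 = 7225/0.14 + 85 ≈ 51692.1 mm ≈ 51.7 m.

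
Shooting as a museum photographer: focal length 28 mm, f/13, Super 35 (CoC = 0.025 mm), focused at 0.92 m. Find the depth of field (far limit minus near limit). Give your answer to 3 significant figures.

0.788 m

Hyperfocal distance H = f²/(N·c) + f = 28²/(13 × 0.025) + 28 = 784/0.325 + 28 ≈ 2440.3 mm ≈ 2.440 m.
Near limit Dn = s·(H − f)/(H + s − 2f) = 920 × (2440.3 − 28) / (2440.3 + 920 − 2 × 28) = 920 × 2412.3 / 3304.3 ≈ 671.65 mm.
Far limit Df = s·(H − f)/(H − s) = 920 × (2440.3 − 28) / (2440.3 − 920) = 920 × 2412.3 / 1520.3 ≈ 1459.79 mm.
Depth of field = Df − Dn = 1459.79 − 671.65 ≈ 788.14 mm ≈ 0.788 m.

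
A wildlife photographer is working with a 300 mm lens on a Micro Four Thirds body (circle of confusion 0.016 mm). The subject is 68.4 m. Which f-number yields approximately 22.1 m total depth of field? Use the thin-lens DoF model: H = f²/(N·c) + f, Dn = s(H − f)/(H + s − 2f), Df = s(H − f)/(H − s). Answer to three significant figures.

Write h = H − f = f²/(N·c). The thin-lens limits are Dn = s·h/(h + (s−f)) and Df = s·h/(h − (s−f)), so DoF = Df − Dn = 2·s·(s−f)·h / (h² − (s−f)²).
That is a quadratic in h: DoF·h² − 2·s·(s−f)·h − DoF·(s−f)² = 0 ⇒ h = (s−f)·(s + √(s² + DoF²)) / DoF = 68100 × (68400 + √(68400² + 22100²)) / 22100 = 68100 × (68400 + 71881.6) / 22100 ≈ 432271 mm.
Then N = f²/(c·h) = 300² / (0.016 × 432271) = 90000 / 6916.3 ≈ 13.

f/13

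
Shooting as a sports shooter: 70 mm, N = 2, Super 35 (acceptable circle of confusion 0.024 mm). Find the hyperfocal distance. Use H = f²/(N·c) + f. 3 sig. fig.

Hyperfocal distance H = f²/(N·c) + f = 70²/(2 × 0.024) + 70 = 4900/0.048 + 70 ≈ 102153.3 mm ≈ 102 m.

102 m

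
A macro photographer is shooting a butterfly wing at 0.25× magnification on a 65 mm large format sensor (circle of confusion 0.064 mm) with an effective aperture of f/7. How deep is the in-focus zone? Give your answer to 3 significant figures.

At magnification m, DoF ≈ 2·N_eff·c/m² = 2 × 7 × 0.064 / 0.25² = 0.896 / 0.0625 ≈ 14.3 mm.

14.3 mm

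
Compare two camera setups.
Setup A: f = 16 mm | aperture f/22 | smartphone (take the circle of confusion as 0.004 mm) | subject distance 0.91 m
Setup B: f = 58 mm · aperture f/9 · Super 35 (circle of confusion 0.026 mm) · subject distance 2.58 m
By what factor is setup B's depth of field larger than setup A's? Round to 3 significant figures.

1.51

Setup A: H = 16²/(22×0.004) + 16 ≈ 2925.1 mm; DoF = Df − Dn = 1313.72 − 696.08 ≈ 617.64 mm.
Setup B: H = 58²/(9×0.026) + 58 ≈ 14434.1 mm; DoF = Df − Dn = 3128.91 − 2194.94 ≈ 933.97 mm.
Ratio = 933.97 / 617.64 ≈ 1.51.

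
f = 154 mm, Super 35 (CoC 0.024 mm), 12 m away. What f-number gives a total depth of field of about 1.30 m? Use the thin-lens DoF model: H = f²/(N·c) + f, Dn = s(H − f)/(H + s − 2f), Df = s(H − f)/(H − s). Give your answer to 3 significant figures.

f/4.51

Write h = H − f = f²/(N·c). The thin-lens limits are Dn = s·h/(h + (s−f)) and Df = s·h/(h − (s−f)), so DoF = Df − Dn = 2·s·(s−f)·h / (h² − (s−f)²).
That is a quadratic in h: DoF·h² − 2·s·(s−f)·h − DoF·(s−f)² = 0 ⇒ h = (s−f)·(s + √(s² + DoF²)) / DoF = 11846 × (12000 + √(12000² + 1300²)) / 1300 = 11846 × (12000 + 12070.2) / 1300 ≈ 219335 mm.
Then N = f²/(c·h) = 154² / (0.024 × 219335) = 23716 / 5264.0 ≈ 4.51.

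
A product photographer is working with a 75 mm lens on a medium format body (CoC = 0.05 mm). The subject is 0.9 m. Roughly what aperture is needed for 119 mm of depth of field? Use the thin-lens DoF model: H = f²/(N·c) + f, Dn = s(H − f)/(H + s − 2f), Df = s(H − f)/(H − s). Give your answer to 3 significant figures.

Write h = H − f = f²/(N·c). The thin-lens limits are Dn = s·h/(h + (s−f)) and Df = s·h/(h − (s−f)), so DoF = Df − Dn = 2·s·(s−f)·h / (h² − (s−f)²).
That is a quadratic in h: DoF·h² − 2·s·(s−f)·h − DoF·(s−f)² = 0 ⇒ h = (s−f)·(s + √(s² + DoF²)) / DoF = 825 × (900 + √(900² + 119²)) / 119 = 825 × (900 + 907.833) / 119 ≈ 12533 mm.
Then N = f²/(c·h) = 75² / (0.05 × 12533) = 5625 / 626.66 ≈ 8.98.

f/8.98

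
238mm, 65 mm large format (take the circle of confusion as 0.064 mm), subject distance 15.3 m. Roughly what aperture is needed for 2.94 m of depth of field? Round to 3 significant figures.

f/5.59

Write h = H − f = f²/(N·c). The thin-lens limits are Dn = s·h/(h + (s−f)) and Df = s·h/(h − (s−f)), so DoF = Df − Dn = 2·s·(s−f)·h / (h² − (s−f)²).
That is a quadratic in h: DoF·h² − 2·s·(s−f)·h − DoF·(s−f)² = 0 ⇒ h = (s−f)·(s + √(s² + DoF²)) / DoF = 15062 × (15300 + √(15300² + 2940²)) / 2940 = 15062 × (15300 + 15579.9) / 2940 ≈ 158202 mm.
Then N = f²/(c·h) = 238² / (0.064 × 158202) = 56644 / 10125 ≈ 5.59.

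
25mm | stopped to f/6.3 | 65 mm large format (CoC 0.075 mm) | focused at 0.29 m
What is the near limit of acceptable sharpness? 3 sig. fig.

Hyperfocal distance H = f²/(N·c) + f = 25²/(6.3 × 0.075) + 25 = 625/0.4725 + 25 ≈ 1347.8 mm ≈ 1.348 m.
Near limit Dn = s·(H − f)/(H + s − 2f) = 290 × (1347.8 − 25) / (1347.8 + 290 − 2 × 25) = 290 × 1322.8 / 1587.8 ≈ 241.60 mm.

242 mm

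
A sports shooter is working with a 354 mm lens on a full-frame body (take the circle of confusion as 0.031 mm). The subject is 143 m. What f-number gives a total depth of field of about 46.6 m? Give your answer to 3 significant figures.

f/4.50

Write h = H − f = f²/(N·c). The thin-lens limits are Dn = s·h/(h + (s−f)) and Df = s·h/(h − (s−f)), so DoF = Df − Dn = 2·s·(s−f)·h / (h² − (s−f)²).
That is a quadratic in h: DoF·h² − 2·s·(s−f)·h − DoF·(s−f)² = 0 ⇒ h = (s−f)·(s + √(s² + DoF²)) / DoF = 142646 × (143000 + √(143000² + 46600²)) / 46600 = 142646 × (143000 + 150401) / 46600 ≈ 898123 mm.
Then N = f²/(c·h) = 354² / (0.031 × 898123) = 125316 / 27842 ≈ 4.50.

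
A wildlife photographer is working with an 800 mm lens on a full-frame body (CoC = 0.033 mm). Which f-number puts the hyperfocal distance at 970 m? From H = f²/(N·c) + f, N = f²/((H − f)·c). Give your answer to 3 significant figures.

f/20

Rearrange H = f²/(N·c) + f for N: N = f² / ((H − f)·c).
N = 800² / ((970000 − 800) × 0.033) = 640000 / 31984 ≈ 20.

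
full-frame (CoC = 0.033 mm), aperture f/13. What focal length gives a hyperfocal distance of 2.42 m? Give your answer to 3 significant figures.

32.0 mm

From H = f²/(N·c) + f, with f ≪ H: f ≈ √(H·N·c) = √(2420 × 13 × 0.033) = √1038.2 ≈ 32.22 mm.
Exact: f² + N·c·f − N·c·H = 0 ⇒ f = (−N·c + √((N·c)² + 4·N·c·H))/2 = (−0.429 + √4152.9)/2 ≈ 32.007 mm ≈ 32.0 mm.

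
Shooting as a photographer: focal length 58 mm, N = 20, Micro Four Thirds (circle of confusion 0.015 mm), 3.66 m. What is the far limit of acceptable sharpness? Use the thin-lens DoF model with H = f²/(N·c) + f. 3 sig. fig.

Hyperfocal distance H = f²/(N·c) + f = 58²/(20 × 0.015) + 58 = 3364/0.3 + 58 ≈ 11271.3 mm ≈ 11.27 m.
Far limit Df = s·(H − f)/(H − s) = 3660 × (11271.3 − 58) / (11271.3 − 3660) = 3660 × 11213.3 / 7611.3 ≈ 5392.1 mm ≈ 5.39 m.

5.39 m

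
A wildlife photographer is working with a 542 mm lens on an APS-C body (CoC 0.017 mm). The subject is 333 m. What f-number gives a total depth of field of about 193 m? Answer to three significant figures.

f/14

Write h = H − f = f²/(N·c). The thin-lens limits are Dn = s·h/(h + (s−f)) and Df = s·h/(h − (s−f)), so DoF = Df − Dn = 2·s·(s−f)·h / (h² − (s−f)²).
That is a quadratic in h: DoF·h² − 2·s·(s−f)·h − DoF·(s−f)² = 0 ⇒ h = (s−f)·(s + √(s² + DoF²)) / DoF = 332458 × (333000 + √(333000² + 193000²)) / 193000 = 332458 × (333000 + 384887) / 193000 ≈ 1236618 mm.
Then N = f²/(c·h) = 542² / (0.017 × 1236618) = 293764 / 21023 ≈ 14.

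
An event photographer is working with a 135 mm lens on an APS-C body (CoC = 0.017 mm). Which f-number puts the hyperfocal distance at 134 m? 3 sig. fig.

f/8.01

Rearrange H = f²/(N·c) + f for N: N = f² / ((H − f)·c).
N = 135² / ((134000 − 135) × 0.017) = 18225 / 2276 ≈ 8.01.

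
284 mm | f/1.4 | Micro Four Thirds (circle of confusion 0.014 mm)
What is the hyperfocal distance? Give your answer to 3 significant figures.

Hyperfocal distance H = f²/(N·c) + f = 284²/(1.4 × 0.014) + 284 = 80656/0.0196 + 284 ≈ 4115386.0 mm ≈ 4120 m.

4120 m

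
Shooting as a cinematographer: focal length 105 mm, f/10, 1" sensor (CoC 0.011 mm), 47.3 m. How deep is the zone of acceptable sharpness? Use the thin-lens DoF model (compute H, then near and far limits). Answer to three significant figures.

57.2 m

Hyperfocal distance H = f²/(N·c) + f = 105²/(10 × 0.011) + 105 = 11025/0.11 + 105 ≈ 100332.3 mm ≈ 100.3 m.
Near limit Dn = s·(H − f)/(H + s − 2f) = 47300 × (100332.3 − 105) / (100332.3 + 47300 − 2 × 105) = 47300 × 100227.3 / 147422.3 ≈ 32158 mm.
Far limit Df = s·(H − f)/(H − s) = 47300 × (100332.3 − 105) / (100332.3 − 47300) = 47300 × 100227.3 / 53032.3 ≈ 89394 mm.
Depth of field = Df − Dn = 89394 − 32158 ≈ 57236 mm ≈ 57.2 m.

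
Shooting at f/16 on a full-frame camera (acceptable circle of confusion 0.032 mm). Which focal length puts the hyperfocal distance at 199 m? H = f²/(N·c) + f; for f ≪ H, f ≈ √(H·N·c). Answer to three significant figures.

From H = f²/(N·c) + f, with f ≪ H: f ≈ √(H·N·c) = √(199000 × 16 × 0.032) = √101888 ≈ 319.2 mm.
The +f correction barely moves this — solving exactly, f² + N·c·f − N·c·H = 0 ⇒ f = (−N·c + √((N·c)² + 4·N·c·H))/2 = (−0.512 + √407552)/2 ≈ 318.94 mm, so f ≈ 319 mm.

319 mm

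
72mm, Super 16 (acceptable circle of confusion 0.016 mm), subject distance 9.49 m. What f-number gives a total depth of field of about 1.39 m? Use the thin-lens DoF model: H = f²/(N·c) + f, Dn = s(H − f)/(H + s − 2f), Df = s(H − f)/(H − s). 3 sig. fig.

Write h = H − f = f²/(N·c). The thin-lens limits are Dn = s·h/(h + (s−f)) and Df = s·h/(h − (s−f)), so DoF = Df − Dn = 2·s·(s−f)·h / (h² − (s−f)²).
That is a quadratic in h: DoF·h² − 2·s·(s−f)·h − DoF·(s−f)² = 0 ⇒ h = (s−f)·(s + √(s² + DoF²)) / DoF = 9418 × (9490 + √(9490² + 1390²)) / 1390 = 9418 × (9490 + 9591.26) / 1390 ≈ 129286 mm.
Then N = f²/(c·h) = 72² / (0.016 × 129286) = 5184 / 2068.6 ≈ 2.51.

f/2.51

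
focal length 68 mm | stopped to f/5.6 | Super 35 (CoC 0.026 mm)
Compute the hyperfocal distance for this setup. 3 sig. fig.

Hyperfocal distance H = f²/(N·c) + f = 68²/(5.6 × 0.026) + 68 = 4624/0.1456 + 68 ≈ 31826.2 mm ≈ 31.8 m.

31.8 m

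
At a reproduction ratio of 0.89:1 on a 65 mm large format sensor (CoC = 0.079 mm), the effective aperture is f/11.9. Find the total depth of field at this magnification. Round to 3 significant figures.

At magnification m, DoF ≈ 2·N_eff·c/m² = 2 × 11.9 × 0.079 / 0.89² = 1.88 / 0.7921 ≈ 2.37 mm.

2.37 mm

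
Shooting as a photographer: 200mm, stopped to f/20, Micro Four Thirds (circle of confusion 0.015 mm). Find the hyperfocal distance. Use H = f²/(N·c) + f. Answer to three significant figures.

Hyperfocal distance H = f²/(N·c) + f = 200²/(20 × 0.015) + 200 = 40000/0.3 + 200 ≈ 133533.3 mm ≈ 134 m.

134 m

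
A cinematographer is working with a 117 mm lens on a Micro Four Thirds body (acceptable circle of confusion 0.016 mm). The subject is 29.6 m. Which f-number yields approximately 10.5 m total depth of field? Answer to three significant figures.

f/4.99

Write h = H − f = f²/(N·c). The thin-lens limits are Dn = s·h/(h + (s−f)) and Df = s·h/(h − (s−f)), so DoF = Df − Dn = 2·s·(s−f)·h / (h² − (s−f)²).
That is a quadratic in h: DoF·h² − 2·s·(s−f)·h − DoF·(s−f)² = 0 ⇒ h = (s−f)·(s + √(s² + DoF²)) / DoF = 29483 × (29600 + √(29600² + 10500²)) / 10500 = 29483 × (29600 + 31407.2) / 10500 ≈ 171302 mm.
Then N = f²/(c·h) = 117² / (0.016 × 171302) = 13689 / 2740.8 ≈ 4.99.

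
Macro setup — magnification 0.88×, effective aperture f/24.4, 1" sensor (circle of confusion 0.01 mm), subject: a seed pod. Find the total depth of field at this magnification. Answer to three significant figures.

At magnification m, DoF ≈ 2·N_eff·c/m² = 2 × 24.4 × 0.01 / 0.88² = 0.488 / 0.7744 ≈ 0.63 mm.

0.630 mm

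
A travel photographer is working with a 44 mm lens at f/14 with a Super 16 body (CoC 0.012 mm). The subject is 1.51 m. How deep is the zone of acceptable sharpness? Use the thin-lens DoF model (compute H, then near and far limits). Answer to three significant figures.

Hyperfocal distance H = f²/(N·c) + f = 44²/(14 × 0.012) + 44 = 1936/0.168 + 44 ≈ 11567.8 mm ≈ 11.57 m.
Near limit Dn = s·(H − f)/(H + s − 2f) = 1510 × (11567.8 − 44) / (11567.8 + 1510 − 2 × 44) = 1510 × 11523.8 / 12989.8 ≈ 1339.58 mm.
Far limit Df = s·(H − f)/(H − s) = 1510 × (11567.8 − 44) / (11567.8 − 1510) = 1510 × 11523.8 / 10057.8 ≈ 1730.09 mm.
Depth of field = Df − Dn = 1730.09 − 1339.58 ≈ 390.51 mm.

391 mm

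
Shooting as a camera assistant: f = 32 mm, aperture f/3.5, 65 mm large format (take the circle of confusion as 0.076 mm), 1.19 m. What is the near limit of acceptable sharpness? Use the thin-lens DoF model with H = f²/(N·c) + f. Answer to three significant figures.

Hyperfocal distance H = f²/(N·c) + f = 32²/(3.5 × 0.076) + 32 = 1024/0.266 + 32 ≈ 3881.6 mm ≈ 3.882 m.
Near limit Dn = s·(H − f)/(H + s − 2f) = 1190 × (3881.6 − 32) / (3881.6 + 1190 − 2 × 32) = 1190 × 3849.6 / 5007.6 ≈ 914.82 mm ≈ 0.915 m.

0.915 m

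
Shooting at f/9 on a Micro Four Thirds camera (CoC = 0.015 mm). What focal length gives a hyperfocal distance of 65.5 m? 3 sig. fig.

From H = f²/(N·c) + f, with f ≪ H: f ≈ √(H·N·c) = √(65500 × 9 × 0.015) = √8842.5 ≈ 94.03 mm.
The +f correction barely moves this — solving exactly, f² + N·c·f − N·c·H = 0 ⇒ f = (−N·c + √((N·c)² + 4·N·c·H))/2 = (−0.135 + √35370)/2 ≈ 93.967 mm, so f ≈ 94.0 mm.

94.0 mm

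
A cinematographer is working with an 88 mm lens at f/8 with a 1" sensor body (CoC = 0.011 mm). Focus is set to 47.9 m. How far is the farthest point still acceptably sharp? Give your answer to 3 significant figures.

Hyperfocal distance H = f²/(N·c) + f = 88²/(8 × 0.011) + 88 = 7744/0.088 + 88 ≈ 88088.0 mm ≈ 88.09 m.
Far limit Df = s·(H − f)/(H − s) = 47900 × (88088.0 − 88) / (88088.0 − 47900) = 47900 × 88000.0 / 40188.0 ≈ 104887 mm ≈ 105 m.

105 m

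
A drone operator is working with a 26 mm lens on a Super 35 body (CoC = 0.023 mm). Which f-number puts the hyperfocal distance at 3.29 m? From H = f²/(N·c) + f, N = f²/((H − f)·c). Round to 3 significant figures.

f/9

Rearrange H = f²/(N·c) + f for N: N = f² / ((H − f)·c).
N = 26² / ((3290 − 26) × 0.023) = 676 / 75.07 ≈ 9.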